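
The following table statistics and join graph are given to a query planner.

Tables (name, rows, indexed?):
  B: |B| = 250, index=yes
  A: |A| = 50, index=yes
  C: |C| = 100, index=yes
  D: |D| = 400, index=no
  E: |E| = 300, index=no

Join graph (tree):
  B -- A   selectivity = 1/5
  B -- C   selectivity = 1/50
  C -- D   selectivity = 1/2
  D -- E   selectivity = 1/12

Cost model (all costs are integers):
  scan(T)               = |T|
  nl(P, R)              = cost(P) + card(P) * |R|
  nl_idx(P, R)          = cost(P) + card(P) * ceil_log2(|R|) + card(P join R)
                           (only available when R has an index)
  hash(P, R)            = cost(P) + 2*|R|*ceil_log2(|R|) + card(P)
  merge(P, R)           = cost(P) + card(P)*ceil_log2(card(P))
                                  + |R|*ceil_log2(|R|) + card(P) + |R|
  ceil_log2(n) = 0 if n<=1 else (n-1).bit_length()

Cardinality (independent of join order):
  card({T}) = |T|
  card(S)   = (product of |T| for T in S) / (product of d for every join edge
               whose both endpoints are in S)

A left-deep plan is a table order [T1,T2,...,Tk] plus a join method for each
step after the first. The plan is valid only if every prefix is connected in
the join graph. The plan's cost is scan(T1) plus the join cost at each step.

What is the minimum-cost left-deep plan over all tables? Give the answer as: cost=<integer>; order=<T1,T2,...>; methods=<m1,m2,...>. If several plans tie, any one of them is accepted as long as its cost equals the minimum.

Selinger DP (subsets sized 1..n):
  {B}: scan cost=250, card=250
  {A}: scan cost=50, card=50
  {C}: scan cost=100, card=100
  {D}: scan cost=400, card=400
  {E}: scan cost=300, card=300
  {AB}: card=2500; try (A,hash)→1100, (B,merge)→2650, (A,merge)→2850, (B,nl_idx)→2950, (B,hash)→4100, (A,nl_idx)→4250 …(+2); best=1100 via (A,hash)
  {BC}: card=500; try (B,nl_idx)→1400, (C,hash)→1900, (C,nl_idx)→2500, (B,merge)→3150, (C,merge)→3300, (B,hash)→4200 …(+2); best=1400 via (B,nl_idx)
  {CD}: card=20000; try (C,hash)→2200, (D,merge)→4900, (C,merge)→5200, (D,hash)→7400, (C,nl_idx)→23200, (D,nl)→40100 …(+1); best=2200 via (C,hash)
  {DE}: card=10000; try (E,hash)→6200, (D,merge)→7300, (E,merge)→7400, (D,hash)→7800, (D,nl)→120300, (E,nl)→120400; best=6200 via (E,hash)
  {ABC}: card=5000; try (A,hash)→2500, (C,hash)→5000, (A,merge)→6750, (A,nl_idx)→9400, (C,nl_idx)→23600, (A,nl)→26400 …(+2); best=2500 via (A,hash)
  {BCD}: card=100000; try (D,hash)→9100, (D,merge)→10400, (B,hash)→26200, (D,nl)→201400, (B,nl_idx)→262200, (B,merge)→324450 …(+1); best=9100 via (D,hash)
  {CDE}: card=500000; try (C,hash)→17600, (E,hash)→27600, (C,merge)→157000, (E,merge)→325200, (C,nl_idx)→576200, (C,nl)→1006200 …(+1); best=17600 via (C,hash)
  {ABCD}: card=1000000; try (D,hash)→14700, (D,merge)→76500, (A,hash)→109700, (A,nl_idx)→1609100, (A,merge)→1809450, (D,nl)→2002500 …(+1); best=14700 via (D,hash)
  {BCDE}: card=2500000; try (E,hash)→114500, (B,hash)→521600, (E,merge)→1812100, (B,nl_idx)→6517600, (B,merge)→10019850, (E,nl)→30009100 …(+1); best=114500 via (E,hash)
  {ABCDE}: card=25000000; try (E,hash)→1020100, (A,hash)→2615100, (E,merge)→21017700, (A,nl_idx)→40114500, (A,merge)→57614850, (A,nl)→125114500 …(+1); best=1020100 via (E,hash)

cost=1020100; order=C,B,A,D,E; methods=nl_idx,hash,hash,hash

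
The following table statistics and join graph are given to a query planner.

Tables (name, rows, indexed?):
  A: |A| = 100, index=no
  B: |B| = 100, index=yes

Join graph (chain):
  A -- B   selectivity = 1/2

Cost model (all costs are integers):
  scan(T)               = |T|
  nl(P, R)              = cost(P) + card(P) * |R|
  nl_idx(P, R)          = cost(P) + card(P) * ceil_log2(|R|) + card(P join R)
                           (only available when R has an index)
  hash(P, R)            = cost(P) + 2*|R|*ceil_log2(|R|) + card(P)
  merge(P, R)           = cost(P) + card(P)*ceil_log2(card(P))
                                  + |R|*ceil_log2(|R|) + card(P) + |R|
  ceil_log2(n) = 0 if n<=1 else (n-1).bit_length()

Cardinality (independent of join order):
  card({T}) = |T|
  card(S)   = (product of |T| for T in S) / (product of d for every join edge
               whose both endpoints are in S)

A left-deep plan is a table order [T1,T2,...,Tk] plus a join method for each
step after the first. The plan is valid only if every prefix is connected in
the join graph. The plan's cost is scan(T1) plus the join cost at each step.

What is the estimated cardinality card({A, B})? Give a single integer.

5000

Tables in S: A(100), B(100)
Edges inside S: A-B(d=2)
numerator = 100 * 100 = 10000
denominator = 2 = 2
card(S) = 10000 / 2 = 5000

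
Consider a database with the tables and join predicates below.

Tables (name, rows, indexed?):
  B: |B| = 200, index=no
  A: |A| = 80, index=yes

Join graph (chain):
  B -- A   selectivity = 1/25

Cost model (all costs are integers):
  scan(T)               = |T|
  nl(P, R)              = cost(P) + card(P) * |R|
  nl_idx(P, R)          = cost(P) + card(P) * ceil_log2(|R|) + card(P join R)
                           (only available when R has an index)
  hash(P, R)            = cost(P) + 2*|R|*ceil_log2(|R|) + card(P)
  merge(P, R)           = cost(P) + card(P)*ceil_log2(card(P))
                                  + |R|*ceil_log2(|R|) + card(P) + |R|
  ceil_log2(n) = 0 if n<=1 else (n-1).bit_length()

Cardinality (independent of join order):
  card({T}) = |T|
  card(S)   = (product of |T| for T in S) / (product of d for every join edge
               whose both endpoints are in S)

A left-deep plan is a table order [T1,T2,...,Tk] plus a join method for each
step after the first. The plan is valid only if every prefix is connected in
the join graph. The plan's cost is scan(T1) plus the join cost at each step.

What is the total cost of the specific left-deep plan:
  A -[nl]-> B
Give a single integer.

16080

step 1: scan A: cost=80, card=80
step 2: join B via nl
    card(P join B) = 80*200/(25) = 640
    cost = 80 + 80*200 = 16080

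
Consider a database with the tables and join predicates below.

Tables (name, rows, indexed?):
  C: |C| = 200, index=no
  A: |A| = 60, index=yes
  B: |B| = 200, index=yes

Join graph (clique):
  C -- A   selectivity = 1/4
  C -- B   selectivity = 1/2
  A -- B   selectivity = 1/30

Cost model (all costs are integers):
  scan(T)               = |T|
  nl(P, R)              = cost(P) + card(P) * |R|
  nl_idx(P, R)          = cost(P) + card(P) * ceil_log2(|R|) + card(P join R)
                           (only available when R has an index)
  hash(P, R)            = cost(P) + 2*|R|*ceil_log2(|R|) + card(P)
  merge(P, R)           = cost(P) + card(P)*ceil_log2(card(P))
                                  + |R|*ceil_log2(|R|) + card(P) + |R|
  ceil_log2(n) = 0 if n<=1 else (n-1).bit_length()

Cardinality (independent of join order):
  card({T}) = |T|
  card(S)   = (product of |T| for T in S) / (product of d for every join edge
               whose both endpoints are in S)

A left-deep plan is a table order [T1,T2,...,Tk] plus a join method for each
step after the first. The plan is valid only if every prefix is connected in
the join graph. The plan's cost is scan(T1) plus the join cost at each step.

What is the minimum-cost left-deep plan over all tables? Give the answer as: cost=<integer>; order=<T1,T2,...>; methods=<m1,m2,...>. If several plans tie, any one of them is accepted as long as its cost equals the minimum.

Selinger DP (subsets sized 1..n):
  {C}: scan cost=200, card=200
  {A}: scan cost=60, card=60
  {B}: scan cost=200, card=200
  {AC}: card=3000; try (A,hash)→1120, (C,merge)→2280, (A,merge)→2420, (C,hash)→3320, (A,nl_idx)→4400, (C,nl)→12060 …(+1); best=1120 via (A,hash)
  {BC}: card=20000; try (C,hash)→3600, (B,hash)→3600, (C,merge)→3800, (B,merge)→3800, (B,nl_idx)→21800, (C,nl)→40200 …(+1); best=3600 via (C,hash)
  {AB}: card=400; try (B,nl_idx)→940, (A,hash)→1120, (A,nl_idx)→1800, (B,merge)→2280, (A,merge)→2420, (B,hash)→3320 …(+2); best=940 via (B,nl_idx)
  {ABC}: card=10000; try (C,hash)→4540, (C,merge)→6740, (B,hash)→7320, (A,hash)→24320, (B,nl_idx)→35120, (B,merge)→41920 …(+5); best=4540 via (C,hash)

cost=4540; order=A,B,C; methods=nl_idx,hash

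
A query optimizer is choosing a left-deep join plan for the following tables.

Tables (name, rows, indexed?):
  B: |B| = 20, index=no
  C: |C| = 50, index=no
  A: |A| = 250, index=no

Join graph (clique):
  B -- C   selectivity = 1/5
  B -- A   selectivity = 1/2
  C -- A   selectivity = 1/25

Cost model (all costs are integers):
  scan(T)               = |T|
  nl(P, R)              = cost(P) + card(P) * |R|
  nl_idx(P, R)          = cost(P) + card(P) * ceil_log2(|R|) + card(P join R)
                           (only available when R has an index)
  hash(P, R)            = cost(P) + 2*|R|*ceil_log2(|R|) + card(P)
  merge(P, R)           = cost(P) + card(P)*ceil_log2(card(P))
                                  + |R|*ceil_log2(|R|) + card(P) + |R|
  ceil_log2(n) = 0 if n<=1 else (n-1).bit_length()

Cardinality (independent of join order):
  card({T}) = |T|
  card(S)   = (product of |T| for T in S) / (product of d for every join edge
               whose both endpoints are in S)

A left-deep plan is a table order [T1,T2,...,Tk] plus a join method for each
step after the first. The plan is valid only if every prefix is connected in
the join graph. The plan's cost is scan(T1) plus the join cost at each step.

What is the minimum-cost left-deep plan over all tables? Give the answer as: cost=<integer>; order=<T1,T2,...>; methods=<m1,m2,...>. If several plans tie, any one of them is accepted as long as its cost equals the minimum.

cost=1800; order=A,C,B; methods=hash,hash

Selinger DP (subsets sized 1..n):
  {B}: scan cost=20, card=20
  {C}: scan cost=50, card=50
  {A}: scan cost=250, card=250
  {BC}: card=200; try (B,hash)→300, (C,merge)→490, (B,merge)→520, (C,hash)→640, (C,nl)→1020, (B,nl)→1050; best=300 via (B,hash)
  {AB}: card=2500; try (B,hash)→700, (A,merge)→2390, (B,merge)→2620, (A,hash)→4040, (A,nl)→5020, (B,nl)→5250; best=700 via (B,hash)
  {AC}: card=500; try (C,hash)→1100, (A,merge)→2650, (C,merge)→2850, (A,hash)→4100, (A,nl)→12550, (C,nl)→12750; best=1100 via (C,hash)
  {ABC}: card=1000; try (B,hash)→1800, (C,hash)→3800, (A,merge)→4350, (A,hash)→4500, (B,merge)→6220, (B,nl)→11100 …(+3); best=1800 via (B,hash)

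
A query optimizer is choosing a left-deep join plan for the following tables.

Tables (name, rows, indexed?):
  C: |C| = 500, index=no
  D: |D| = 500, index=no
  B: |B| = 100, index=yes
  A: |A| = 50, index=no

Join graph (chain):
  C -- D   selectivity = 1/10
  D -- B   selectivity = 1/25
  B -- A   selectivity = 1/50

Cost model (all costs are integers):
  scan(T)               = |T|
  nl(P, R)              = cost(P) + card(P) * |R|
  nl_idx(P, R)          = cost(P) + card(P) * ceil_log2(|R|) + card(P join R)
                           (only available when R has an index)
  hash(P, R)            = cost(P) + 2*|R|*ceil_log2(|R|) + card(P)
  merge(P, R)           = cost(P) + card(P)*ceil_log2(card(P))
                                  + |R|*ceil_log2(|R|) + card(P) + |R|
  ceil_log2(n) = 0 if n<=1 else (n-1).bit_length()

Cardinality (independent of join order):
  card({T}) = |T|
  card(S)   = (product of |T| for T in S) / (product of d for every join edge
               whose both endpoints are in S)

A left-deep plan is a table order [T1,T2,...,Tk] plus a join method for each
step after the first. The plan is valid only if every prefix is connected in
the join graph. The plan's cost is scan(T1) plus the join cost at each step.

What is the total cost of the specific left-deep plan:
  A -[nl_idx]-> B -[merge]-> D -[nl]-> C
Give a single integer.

step 1: scan A: cost=50, card=50
step 2: join B via nl_idx
    card(P join B) = 50*100/(50) = 100
    cost = 50 + 50*7 + 100 = 500
step 3: join D via merge
    card(P join D) = 100*500/(25) = 2000
    cost = 500 + 100*7 + 500*9 + 100 + 500 = 6300
step 4: join C via nl
    card(P join C) = 2000*500/(10) = 100000
    cost = 6300 + 2000*500 = 1006300

1006300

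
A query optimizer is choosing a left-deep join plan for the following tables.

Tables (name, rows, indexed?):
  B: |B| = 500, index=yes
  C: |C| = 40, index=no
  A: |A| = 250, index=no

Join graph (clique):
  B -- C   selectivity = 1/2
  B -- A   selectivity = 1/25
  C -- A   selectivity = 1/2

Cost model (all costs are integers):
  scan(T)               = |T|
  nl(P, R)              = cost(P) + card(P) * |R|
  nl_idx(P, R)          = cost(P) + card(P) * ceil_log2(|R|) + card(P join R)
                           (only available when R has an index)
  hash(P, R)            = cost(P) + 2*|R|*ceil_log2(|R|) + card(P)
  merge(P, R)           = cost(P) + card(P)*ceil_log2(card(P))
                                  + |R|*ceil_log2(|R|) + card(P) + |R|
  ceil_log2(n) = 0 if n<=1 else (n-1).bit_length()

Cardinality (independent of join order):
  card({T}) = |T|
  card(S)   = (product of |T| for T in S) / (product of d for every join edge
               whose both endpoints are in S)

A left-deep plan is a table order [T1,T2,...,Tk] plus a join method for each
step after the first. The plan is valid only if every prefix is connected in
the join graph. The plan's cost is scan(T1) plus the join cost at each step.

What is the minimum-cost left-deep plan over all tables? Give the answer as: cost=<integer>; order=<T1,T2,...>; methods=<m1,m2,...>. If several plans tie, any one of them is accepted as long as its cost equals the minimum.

cost=10480; order=B,A,C; methods=hash,hash

Selinger DP (subsets sized 1..n):
  {B}: scan cost=500, card=500
  {C}: scan cost=40, card=40
  {A}: scan cost=250, card=250
  {BC}: card=10000; try (C,hash)→1480, (B,merge)→5320, (C,merge)→5780, (B,hash)→9080, (B,nl_idx)→10400, (B,nl)→20040 …(+1); best=1480 via (C,hash)
  {AB}: card=5000; try (A,hash)→5000, (B,merge)→7500, (B,nl_idx)→7500, (A,merge)→7750, (B,hash)→9500, (B,nl)→125250 …(+1); best=5000 via (A,hash)
  {AC}: card=5000; try (C,hash)→980, (A,merge)→2570, (C,merge)→2780, (A,hash)→4080, (A,nl)→10040, (C,nl)→10250; best=980 via (C,hash)
  {ABC}: card=50000; try (C,hash)→10480, (B,hash)→14980, (A,hash)→15480, (C,merge)→75280, (B,merge)→75980, (B,nl_idx)→95980 …(+4); best=10480 via (C,hash)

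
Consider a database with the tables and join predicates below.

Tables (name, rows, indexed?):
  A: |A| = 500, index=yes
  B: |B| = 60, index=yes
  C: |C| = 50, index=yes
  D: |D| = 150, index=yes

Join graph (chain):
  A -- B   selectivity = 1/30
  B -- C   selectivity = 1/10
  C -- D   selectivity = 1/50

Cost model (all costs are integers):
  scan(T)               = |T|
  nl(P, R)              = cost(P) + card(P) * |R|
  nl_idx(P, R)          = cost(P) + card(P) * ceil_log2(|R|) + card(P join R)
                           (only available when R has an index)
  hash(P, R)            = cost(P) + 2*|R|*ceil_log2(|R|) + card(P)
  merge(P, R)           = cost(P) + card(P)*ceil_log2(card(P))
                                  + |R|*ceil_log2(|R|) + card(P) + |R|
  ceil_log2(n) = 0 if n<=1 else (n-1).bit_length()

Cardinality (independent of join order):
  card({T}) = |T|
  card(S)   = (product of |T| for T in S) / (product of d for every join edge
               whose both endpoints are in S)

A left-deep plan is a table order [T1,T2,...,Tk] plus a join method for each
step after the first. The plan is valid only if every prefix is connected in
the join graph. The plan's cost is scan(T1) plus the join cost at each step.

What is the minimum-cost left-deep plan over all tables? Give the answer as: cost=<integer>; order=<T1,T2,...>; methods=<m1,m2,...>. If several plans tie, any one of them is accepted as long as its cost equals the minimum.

cost=10600; order=B,A,C,D; methods=nl_idx,hash,hash

Selinger DP (subsets sized 1..n):
  {A}: scan cost=500, card=500
  {B}: scan cost=60, card=60
  {C}: scan cost=50, card=50
  {D}: scan cost=150, card=150
  {AB}: card=1000; try (A,nl_idx)→1600, (B,hash)→1720, (B,nl_idx)→4500, (A,merge)→5480, (B,merge)→5920, (A,hash)→9120 …(+2); best=1600 via (A,nl_idx)
  {BC}: card=300; try (B,nl_idx)→650, (C,hash)→720, (C,nl_idx)→720, (B,hash)→820, (B,merge)→820, (C,merge)→830 …(+2); best=650 via (B,nl_idx)
  {CD}: card=150; try (D,nl_idx)→600, (C,hash)→900, (C,nl_idx)→1200, (D,merge)→1750, (C,merge)→1850, (D,hash)→2500 …(+2); best=600 via (D,nl_idx)
  {ABC}: card=5000; try (C,hash)→3200, (A,nl_idx)→8350, (A,merge)→8650, (A,hash)→9950, (C,nl_idx)→12600, (C,merge)→12950 …(+2); best=3200 via (C,hash)
  {BCD}: card=900; try (B,hash)→1470, (B,merge)→2370, (B,nl_idx)→2400, (D,hash)→3350, (D,nl_idx)→3950, (D,merge)→5000 …(+2); best=1470 via (B,hash)
  {ABCD}: card=15000; try (D,hash)→10600, (A,hash)→11370, (A,merge)→16370, (A,nl_idx)→24570, (D,nl_idx)→58200, (D,merge)→74550 …(+2); best=10600 via (D,hash)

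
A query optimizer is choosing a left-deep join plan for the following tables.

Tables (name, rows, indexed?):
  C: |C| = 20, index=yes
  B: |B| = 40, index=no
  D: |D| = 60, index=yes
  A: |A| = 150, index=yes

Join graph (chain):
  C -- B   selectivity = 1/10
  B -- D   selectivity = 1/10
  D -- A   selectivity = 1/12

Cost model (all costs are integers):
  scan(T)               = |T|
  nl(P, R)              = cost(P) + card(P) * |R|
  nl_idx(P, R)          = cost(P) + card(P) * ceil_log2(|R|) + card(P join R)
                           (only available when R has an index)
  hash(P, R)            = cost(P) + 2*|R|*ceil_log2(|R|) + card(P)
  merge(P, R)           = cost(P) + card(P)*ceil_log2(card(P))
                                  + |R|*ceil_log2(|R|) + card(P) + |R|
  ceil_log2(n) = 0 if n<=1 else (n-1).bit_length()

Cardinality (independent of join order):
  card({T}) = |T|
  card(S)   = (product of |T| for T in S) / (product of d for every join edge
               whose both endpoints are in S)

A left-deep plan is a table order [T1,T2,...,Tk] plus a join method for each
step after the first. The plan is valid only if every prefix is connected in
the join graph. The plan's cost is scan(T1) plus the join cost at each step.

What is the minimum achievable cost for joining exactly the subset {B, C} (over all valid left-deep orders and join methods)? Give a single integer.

Selinger DP over subsets of {B,C}:
  {C}: scan cost=20, card=20
  {B}: scan cost=40, card=40
  {BC}: card=80; try (C,hash)→280, (C,nl_idx)→320, (B,merge)→420, (C,merge)→440, (B,hash)→520, (B,nl)→820 …(+1); best=280 via (C,hash)

280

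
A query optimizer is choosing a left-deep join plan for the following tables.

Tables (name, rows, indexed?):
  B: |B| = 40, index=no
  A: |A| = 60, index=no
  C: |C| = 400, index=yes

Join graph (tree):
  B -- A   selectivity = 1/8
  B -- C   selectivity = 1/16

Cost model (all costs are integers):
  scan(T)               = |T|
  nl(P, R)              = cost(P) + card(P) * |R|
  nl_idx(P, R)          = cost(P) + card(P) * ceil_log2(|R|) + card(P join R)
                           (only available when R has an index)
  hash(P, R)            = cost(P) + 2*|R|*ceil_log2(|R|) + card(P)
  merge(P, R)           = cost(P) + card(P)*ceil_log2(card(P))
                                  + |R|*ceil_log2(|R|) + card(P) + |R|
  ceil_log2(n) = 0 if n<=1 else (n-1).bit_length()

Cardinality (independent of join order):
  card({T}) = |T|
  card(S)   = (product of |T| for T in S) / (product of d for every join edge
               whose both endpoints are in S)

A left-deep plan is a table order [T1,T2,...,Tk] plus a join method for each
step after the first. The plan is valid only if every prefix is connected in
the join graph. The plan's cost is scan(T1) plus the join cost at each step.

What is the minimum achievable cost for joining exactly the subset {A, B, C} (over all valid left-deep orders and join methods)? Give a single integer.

Selinger DP over subsets of {A,B,C}:
  {B}: scan cost=40, card=40
  {A}: scan cost=60, card=60
  {C}: scan cost=400, card=400
  {AB}: card=300; try (B,hash)→600, (A,merge)→740, (B,merge)→760, (A,hash)→800, (A,nl)→2440, (B,nl)→2460; best=600 via (B,hash)
  {BC}: card=1000; try (B,hash)→1280, (C,nl_idx)→1400, (C,merge)→4320, (B,merge)→4680, (C,hash)→7280, (C,nl)→16040 …(+1); best=1280 via (B,hash)
  {ABC}: card=7500; try (A,hash)→3000, (C,merge)→7600, (C,hash)→8100, (C,nl_idx)→10800, (A,merge)→12700, (A,nl)→61280 …(+1); best=3000 via (A,hash)

3000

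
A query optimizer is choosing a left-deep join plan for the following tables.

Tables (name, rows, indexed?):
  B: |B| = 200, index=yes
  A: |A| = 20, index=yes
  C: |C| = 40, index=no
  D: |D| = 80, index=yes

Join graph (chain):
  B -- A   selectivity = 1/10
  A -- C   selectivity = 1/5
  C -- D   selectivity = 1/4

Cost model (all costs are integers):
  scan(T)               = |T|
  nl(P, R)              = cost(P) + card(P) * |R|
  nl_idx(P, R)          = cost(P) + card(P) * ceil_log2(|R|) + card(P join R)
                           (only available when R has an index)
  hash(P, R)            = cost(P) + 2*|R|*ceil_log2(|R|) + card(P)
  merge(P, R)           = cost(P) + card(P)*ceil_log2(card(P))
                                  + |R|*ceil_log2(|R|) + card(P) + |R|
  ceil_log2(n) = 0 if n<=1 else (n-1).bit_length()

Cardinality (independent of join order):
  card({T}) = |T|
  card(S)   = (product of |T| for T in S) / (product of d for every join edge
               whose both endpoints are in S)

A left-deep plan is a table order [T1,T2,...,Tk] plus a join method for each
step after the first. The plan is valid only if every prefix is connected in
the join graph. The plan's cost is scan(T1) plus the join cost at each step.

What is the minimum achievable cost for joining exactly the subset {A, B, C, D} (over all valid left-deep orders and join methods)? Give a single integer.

Selinger DP over subsets of {A,B,C,D}:
  {B}: scan cost=200, card=200
  {A}: scan cost=20, card=20
  {C}: scan cost=40, card=40
  {D}: scan cost=80, card=80
  {AB}: card=400; try (B,nl_idx)→580, (A,hash)→600, (A,nl_idx)→1600, (B,merge)→1940, (A,merge)→2120, (B,hash)→3240 …(+2); best=580 via (B,nl_idx)
  {AC}: card=160; try (A,hash)→280, (A,nl_idx)→400, (C,merge)→420, (A,merge)→440, (C,hash)→520, (C,nl)→820 …(+1); best=280 via (A,hash)
  {CD}: card=800; try (C,hash)→640, (D,merge)→960, (C,merge)→1000, (D,nl_idx)→1120, (D,hash)→1200, (D,nl)→3240 …(+1); best=640 via (C,hash)
  {ABC}: card=3200; try (C,hash)→1460, (B,merge)→3520, (B,hash)→3640, (B,nl_idx)→4760, (C,merge)→4860, (C,nl)→16580 …(+1); best=1460 via (C,hash)
  {ACD}: card=3200; try (D,hash)→1560, (A,hash)→1640, (D,merge)→2360, (D,nl_idx)→4600, (A,nl_idx)→7840, (A,merge)→9560 …(+2); best=1560 via (D,hash)
  {ABCD}: card=64000; try (D,hash)→5780, (B,hash)→7960, (D,merge)→43700, (B,merge)→44960, (D,nl_idx)→87860, (B,nl_idx)→91160 …(+2); best=5780 via (D,hash)

5780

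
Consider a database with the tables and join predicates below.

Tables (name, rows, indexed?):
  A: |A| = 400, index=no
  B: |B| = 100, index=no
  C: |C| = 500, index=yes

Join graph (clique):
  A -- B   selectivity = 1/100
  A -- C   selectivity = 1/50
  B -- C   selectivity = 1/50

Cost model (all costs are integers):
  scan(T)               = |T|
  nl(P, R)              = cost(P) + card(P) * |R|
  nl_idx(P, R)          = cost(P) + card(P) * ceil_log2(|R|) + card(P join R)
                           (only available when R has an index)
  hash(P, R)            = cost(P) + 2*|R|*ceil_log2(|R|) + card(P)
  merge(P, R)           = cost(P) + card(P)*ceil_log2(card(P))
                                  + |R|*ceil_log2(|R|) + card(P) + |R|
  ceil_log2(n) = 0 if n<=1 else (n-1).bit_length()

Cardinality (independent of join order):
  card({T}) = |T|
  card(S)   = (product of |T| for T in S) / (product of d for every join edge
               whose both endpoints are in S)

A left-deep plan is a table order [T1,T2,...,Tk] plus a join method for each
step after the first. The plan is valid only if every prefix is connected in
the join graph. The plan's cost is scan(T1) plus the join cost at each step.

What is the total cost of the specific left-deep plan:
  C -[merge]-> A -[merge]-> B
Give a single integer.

step 1: scan C: cost=500, card=500
step 2: join A via merge
    card(P join A) = 500*400/(50) = 4000
    cost = 500 + 500*9 + 400*9 + 500 + 400 = 9500
step 3: join B via merge
    card(P join B) = 4000*100/(100*50) = 80
    cost = 9500 + 4000*12 + 100*7 + 4000 + 100 = 62300

62300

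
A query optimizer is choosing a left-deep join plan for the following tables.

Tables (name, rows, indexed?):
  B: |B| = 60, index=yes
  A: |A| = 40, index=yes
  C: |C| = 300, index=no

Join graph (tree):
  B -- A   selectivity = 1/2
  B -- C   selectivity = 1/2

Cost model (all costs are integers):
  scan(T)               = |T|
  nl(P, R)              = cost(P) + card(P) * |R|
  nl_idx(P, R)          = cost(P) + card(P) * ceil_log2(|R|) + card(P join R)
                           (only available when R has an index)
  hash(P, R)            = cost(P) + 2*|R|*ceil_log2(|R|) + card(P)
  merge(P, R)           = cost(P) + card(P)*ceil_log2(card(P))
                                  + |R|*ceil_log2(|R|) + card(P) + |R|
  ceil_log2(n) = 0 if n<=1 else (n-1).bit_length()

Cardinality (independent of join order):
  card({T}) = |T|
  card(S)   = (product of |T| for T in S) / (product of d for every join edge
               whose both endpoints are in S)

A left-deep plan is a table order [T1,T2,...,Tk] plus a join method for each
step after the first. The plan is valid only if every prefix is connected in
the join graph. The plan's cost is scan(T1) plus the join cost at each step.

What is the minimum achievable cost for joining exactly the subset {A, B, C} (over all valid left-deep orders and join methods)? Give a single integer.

7200

Selinger DP over subsets of {A,B,C}:
  {B}: scan cost=60, card=60
  {A}: scan cost=40, card=40
  {C}: scan cost=300, card=300
  {AB}: card=1200; try (A,hash)→600, (B,merge)→740, (A,merge)→760, (B,hash)→800, (B,nl_idx)→1480, (A,nl_idx)→1620 …(+2); best=600 via (A,hash)
  {BC}: card=9000; try (B,hash)→1320, (C,merge)→3480, (B,merge)→3720, (C,hash)→5520, (B,nl_idx)→11100, (C,nl)→18060 …(+1); best=1320 via (B,hash)
  {ABC}: card=180000; try (C,hash)→7200, (A,hash)→10800, (C,merge)→18000, (A,merge)→136600, (A,nl_idx)→235320, (C,nl)→360600 …(+1); best=7200 via (C,hash)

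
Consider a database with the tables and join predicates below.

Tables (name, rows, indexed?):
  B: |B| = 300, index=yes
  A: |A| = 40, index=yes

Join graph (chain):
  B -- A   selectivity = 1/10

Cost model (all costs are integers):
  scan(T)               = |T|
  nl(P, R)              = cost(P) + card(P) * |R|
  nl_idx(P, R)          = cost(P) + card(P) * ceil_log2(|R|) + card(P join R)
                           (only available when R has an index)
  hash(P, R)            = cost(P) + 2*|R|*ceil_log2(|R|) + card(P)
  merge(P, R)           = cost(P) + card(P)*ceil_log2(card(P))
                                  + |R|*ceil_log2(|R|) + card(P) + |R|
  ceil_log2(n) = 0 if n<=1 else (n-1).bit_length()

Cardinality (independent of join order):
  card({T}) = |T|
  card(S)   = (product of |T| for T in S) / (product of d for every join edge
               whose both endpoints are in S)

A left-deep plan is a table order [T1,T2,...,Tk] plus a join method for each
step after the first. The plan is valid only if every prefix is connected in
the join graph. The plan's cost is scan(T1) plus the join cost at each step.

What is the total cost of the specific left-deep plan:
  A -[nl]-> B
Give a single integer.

step 1: scan A: cost=40, card=40
step 2: join B via nl
    card(P join B) = 40*300/(10) = 1200
    cost = 40 + 40*300 = 12040

12040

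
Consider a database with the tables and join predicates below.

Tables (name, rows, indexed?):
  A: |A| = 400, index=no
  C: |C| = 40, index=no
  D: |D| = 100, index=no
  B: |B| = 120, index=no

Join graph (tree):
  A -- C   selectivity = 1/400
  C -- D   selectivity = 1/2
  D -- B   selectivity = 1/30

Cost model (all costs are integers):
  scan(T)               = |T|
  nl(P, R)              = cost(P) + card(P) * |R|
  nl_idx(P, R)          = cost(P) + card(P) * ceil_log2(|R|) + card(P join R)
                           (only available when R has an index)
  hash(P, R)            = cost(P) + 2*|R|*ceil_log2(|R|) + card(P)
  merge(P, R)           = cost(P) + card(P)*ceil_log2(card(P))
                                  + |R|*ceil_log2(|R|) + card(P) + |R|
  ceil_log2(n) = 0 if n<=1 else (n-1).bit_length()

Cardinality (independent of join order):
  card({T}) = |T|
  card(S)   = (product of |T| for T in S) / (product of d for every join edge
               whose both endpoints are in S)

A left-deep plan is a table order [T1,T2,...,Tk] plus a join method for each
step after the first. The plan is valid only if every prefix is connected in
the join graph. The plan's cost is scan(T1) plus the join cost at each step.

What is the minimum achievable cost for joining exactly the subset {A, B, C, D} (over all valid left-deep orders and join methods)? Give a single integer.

6040

Selinger DP over subsets of {A,B,C,D}:
  {A}: scan cost=400, card=400
  {C}: scan cost=40, card=40
  {D}: scan cost=100, card=100
  {B}: scan cost=120, card=120
  {AC}: card=40; try (C,hash)→1280, (A,merge)→4320, (C,merge)→4680, (A,hash)→7280, (A,nl)→16040, (C,nl)→16400; best=1280 via (C,hash)
  {CD}: card=2000; try (C,hash)→680, (D,merge)→1120, (C,merge)→1180, (D,hash)→1480, (D,nl)→4040, (C,nl)→4100; best=680 via (C,hash)
  {BD}: card=400; try (D,hash)→1640, (B,merge)→1860, (D,merge)→1880, (B,hash)→1880, (B,nl)→12100, (D,nl)→12120; best=1640 via (D,hash)
  {ACD}: card=2000; try (D,merge)→2360, (D,hash)→2720, (D,nl)→5280, (A,hash)→9880, (A,merge)→28680, (A,nl)→800680; best=2360 via (D,merge)
  {BCD}: card=8000; try (C,hash)→2520, (B,hash)→4360, (C,merge)→5920, (C,nl)→17640, (B,merge)→25640, (B,nl)→240680; best=2520 via (C,hash)
  {ABCD}: card=8000; try (B,hash)→6040, (A,hash)→17720, (B,merge)→27320, (A,merge)→118520, (B,nl)→242360, (A,nl)→3202520; best=6040 via (B,hash)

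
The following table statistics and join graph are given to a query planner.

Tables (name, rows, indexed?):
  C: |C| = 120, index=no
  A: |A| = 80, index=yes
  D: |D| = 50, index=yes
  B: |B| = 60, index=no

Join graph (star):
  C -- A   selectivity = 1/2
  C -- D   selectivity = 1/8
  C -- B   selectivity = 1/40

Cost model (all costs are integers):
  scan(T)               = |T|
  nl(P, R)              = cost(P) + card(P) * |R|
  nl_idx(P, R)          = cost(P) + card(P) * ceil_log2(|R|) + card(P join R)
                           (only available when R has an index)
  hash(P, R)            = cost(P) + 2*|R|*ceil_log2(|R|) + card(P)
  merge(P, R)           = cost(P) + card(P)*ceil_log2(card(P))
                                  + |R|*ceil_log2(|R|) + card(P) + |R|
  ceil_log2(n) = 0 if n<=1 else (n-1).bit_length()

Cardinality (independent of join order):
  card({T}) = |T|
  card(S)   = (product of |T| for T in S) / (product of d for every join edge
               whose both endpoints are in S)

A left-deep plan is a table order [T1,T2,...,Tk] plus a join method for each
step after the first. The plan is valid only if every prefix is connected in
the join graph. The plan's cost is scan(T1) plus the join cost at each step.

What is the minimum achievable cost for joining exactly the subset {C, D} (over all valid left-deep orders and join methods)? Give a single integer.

840

Selinger DP over subsets of {C,D}:
  {C}: scan cost=120, card=120
  {D}: scan cost=50, card=50
  {CD}: card=750; try (D,hash)→840, (C,merge)→1360, (D,merge)→1430, (D,nl_idx)→1590, (C,hash)→1780, (C,nl)→6050 …(+1); best=840 via (D,hash)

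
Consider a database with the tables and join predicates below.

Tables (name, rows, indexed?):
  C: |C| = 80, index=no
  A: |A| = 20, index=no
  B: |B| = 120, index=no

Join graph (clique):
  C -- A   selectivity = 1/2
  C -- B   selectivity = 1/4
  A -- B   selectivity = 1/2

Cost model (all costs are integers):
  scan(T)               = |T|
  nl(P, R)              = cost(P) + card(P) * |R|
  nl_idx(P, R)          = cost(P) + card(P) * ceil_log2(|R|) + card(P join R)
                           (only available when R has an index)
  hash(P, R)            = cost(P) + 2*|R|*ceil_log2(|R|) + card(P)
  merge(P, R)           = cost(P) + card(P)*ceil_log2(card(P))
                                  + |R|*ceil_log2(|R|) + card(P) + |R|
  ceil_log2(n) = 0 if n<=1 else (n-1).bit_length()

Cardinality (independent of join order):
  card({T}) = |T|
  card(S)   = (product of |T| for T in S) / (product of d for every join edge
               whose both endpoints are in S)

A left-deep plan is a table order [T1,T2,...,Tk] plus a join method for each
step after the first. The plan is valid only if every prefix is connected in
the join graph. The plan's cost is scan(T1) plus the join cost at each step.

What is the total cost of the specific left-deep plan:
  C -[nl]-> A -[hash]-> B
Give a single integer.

step 1: scan C: cost=80, card=80
step 2: join A via nl
    card(P join A) = 80*20/(2) = 800
    cost = 80 + 80*20 = 1680
step 3: join B via hash
    card(P join B) = 800*120/(4*2) = 12000
    cost = 1680 + 2*120*7 + 800 = 4160

4160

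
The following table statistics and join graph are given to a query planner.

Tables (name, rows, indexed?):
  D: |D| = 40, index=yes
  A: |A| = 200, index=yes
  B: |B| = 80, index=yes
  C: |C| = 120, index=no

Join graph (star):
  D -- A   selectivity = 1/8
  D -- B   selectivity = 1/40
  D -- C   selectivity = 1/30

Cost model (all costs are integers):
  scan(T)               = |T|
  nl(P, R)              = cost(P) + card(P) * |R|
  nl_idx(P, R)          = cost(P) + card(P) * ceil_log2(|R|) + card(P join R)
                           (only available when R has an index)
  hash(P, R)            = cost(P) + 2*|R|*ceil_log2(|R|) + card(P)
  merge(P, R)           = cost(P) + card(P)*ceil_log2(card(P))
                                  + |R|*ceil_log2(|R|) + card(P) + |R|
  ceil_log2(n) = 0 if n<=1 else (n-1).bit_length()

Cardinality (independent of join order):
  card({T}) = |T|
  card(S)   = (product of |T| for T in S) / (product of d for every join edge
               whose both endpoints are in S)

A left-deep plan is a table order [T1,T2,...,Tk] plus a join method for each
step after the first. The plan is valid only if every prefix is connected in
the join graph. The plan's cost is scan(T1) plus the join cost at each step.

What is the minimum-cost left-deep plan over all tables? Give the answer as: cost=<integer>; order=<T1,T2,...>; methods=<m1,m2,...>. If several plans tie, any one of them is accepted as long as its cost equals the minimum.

cost=5520; order=D,B,C,A; methods=nl_idx,merge,hash

Selinger DP (subsets sized 1..n):
  {D}: scan cost=40, card=40
  {A}: scan cost=200, card=200
  {B}: scan cost=80, card=80
  {C}: scan cost=120, card=120
  {AD}: card=1000; try (D,hash)→880, (A,nl_idx)→1360, (A,merge)→2120, (D,merge)→2280, (D,nl_idx)→2400, (A,hash)→3280 …(+2); best=880 via (D,hash)
  {BD}: card=80; try (B,nl_idx)→400, (D,hash)→640, (D,nl_idx)→640, (B,merge)→960, (D,merge)→1000, (B,hash)→1200 …(+2); best=400 via (B,nl_idx)
  {CD}: card=160; try (D,hash)→720, (D,nl_idx)→1000, (C,merge)→1280, (D,merge)→1360, (C,hash)→1760, (C,nl)→4840 …(+1); best=720 via (D,hash)
  {ABD}: card=2000; try (A,merge)→2840, (B,hash)→3000, (A,nl_idx)→3040, (A,hash)→3680, (B,nl_idx)→9880, (B,merge)→12520 …(+2); best=2840 via (A,merge)
  {ACD}: card=4000; try (C,hash)→3560, (A,merge)→3960, (A,hash)→4080, (A,nl_idx)→6000, (C,merge)→12840, (A,nl)→32720 …(+1); best=3560 via (C,hash)
  {BCD}: card=320; try (C,merge)→2000, (B,hash)→2000, (C,hash)→2160, (B,nl_idx)→2160, (B,merge)→2800, (C,nl)→10000 …(+1); best=2000 via (C,merge)
  {ABCD}: card=8000; try (A,hash)→5520, (C,hash)→6520, (A,merge)→7000, (B,hash)→8680, (A,nl_idx)→12560, (C,merge)→27800 …(+5); best=5520 via (A,hash)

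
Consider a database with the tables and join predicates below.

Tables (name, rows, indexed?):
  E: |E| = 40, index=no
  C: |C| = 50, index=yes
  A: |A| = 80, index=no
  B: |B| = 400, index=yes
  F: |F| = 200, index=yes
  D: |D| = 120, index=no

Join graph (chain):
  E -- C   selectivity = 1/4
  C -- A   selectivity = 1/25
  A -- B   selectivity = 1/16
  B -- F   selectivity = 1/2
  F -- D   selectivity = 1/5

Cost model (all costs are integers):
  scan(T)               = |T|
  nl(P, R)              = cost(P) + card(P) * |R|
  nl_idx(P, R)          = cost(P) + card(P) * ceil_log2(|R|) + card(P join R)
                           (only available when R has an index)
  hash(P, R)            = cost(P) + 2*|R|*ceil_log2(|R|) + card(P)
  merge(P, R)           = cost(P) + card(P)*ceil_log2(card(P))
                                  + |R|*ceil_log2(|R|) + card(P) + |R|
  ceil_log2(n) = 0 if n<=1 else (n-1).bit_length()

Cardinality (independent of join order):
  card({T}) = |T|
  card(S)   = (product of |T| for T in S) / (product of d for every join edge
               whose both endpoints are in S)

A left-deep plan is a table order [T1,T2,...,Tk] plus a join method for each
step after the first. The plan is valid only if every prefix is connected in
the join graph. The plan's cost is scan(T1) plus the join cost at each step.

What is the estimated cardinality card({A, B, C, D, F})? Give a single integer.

9600000

Tables in S: A(80), B(400), C(50), D(120), F(200)
Edges inside S: C-A(d=25), A-B(d=16), B-F(d=2), F-D(d=5)
numerator = 80 * 400 * 50 * 120 * 200 = 38400000000
denominator = 25 * 16 * 2 * 5 = 4000
card(S) = 38400000000 / 4000 = 9600000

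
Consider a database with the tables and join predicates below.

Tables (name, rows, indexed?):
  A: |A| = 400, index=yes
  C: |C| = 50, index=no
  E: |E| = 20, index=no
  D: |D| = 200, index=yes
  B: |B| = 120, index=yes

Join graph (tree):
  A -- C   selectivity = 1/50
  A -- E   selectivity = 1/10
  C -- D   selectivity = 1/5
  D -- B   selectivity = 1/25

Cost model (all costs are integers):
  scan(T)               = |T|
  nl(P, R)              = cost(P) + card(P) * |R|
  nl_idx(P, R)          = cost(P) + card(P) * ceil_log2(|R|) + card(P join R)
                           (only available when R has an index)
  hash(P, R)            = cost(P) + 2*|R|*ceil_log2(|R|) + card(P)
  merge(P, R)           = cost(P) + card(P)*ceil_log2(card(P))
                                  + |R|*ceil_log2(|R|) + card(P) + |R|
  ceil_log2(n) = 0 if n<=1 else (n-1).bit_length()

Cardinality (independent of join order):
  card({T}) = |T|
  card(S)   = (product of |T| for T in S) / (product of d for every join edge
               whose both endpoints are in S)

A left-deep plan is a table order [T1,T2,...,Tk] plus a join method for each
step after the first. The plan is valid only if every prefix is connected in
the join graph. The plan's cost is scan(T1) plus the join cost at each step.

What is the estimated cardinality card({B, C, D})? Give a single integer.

Tables in S: B(120), C(50), D(200)
Edges inside S: C-D(d=5), D-B(d=25)
numerator = 120 * 50 * 200 = 1200000
denominator = 5 * 25 = 125
card(S) = 1200000 / 125 = 9600

9600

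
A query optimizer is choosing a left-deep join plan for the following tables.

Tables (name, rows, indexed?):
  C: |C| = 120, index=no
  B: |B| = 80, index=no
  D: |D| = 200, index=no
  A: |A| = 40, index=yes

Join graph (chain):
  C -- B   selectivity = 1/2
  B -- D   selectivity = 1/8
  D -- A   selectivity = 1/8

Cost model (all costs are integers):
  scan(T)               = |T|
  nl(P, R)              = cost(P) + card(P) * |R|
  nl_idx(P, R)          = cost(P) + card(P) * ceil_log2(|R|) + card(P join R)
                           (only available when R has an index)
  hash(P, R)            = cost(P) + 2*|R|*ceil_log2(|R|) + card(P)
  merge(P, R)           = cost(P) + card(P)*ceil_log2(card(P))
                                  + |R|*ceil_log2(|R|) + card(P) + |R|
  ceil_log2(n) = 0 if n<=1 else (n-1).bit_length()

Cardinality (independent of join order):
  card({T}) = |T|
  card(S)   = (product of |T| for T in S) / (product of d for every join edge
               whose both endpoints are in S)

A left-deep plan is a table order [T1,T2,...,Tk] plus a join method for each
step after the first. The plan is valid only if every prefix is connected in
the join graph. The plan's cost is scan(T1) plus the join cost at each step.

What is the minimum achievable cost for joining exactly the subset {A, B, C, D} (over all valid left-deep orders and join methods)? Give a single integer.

14680

Selinger DP over subsets of {A,B,C,D}:
  {C}: scan cost=120, card=120
  {B}: scan cost=80, card=80
  {D}: scan cost=200, card=200
  {A}: scan cost=40, card=40
  {BC}: card=4800; try (B,hash)→1360, (C,merge)→1680, (B,merge)→1720, (C,hash)→1840, (C,nl)→9680, (B,nl)→9720; best=1360 via (B,hash)
  {BD}: card=2000; try (B,hash)→1520, (D,merge)→2520, (B,merge)→2640, (D,hash)→3360, (D,nl)→16080, (B,nl)→16200; best=1520 via (B,hash)
  {AD}: card=1000; try (A,hash)→880, (D,merge)→2120, (A,merge)→2280, (A,nl_idx)→2400, (D,hash)→3280, (D,nl)→8040 …(+1); best=880 via (A,hash)
  {BCD}: card=120000; try (C,hash)→5200, (D,hash)→9360, (C,merge)→26480, (D,merge)→70360, (C,nl)→241520, (D,nl)→961360; best=5200 via (C,hash)
  {ABD}: card=10000; try (B,hash)→3000, (A,hash)→4000, (B,merge)→12520, (A,nl_idx)→23520, (A,merge)→25800, (B,nl)→80880 …(+1); best=3000 via (B,hash)
  {ABCD}: card=600000; try (C,hash)→14680, (A,hash)→125680, (C,merge)→153960, (C,nl)→1203000, (A,nl_idx)→1325200, (A,merge)→2165480 …(+1); best=14680 via (C,hash)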